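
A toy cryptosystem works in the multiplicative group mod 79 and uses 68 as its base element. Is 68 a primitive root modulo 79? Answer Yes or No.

φ(79) = 79 − 1 = 78 = 2 · 3 · 13.
Test 68^(78/q) mod 79 for each prime factor q of 78:
68^39 ≡ 78 (mod 79)  [q = 2: ≢ 1 ✓]
68^26 ≡ 55 (mod 79)  [q = 3: ≢ 1 ✓]
68^6 ≡ 65 (mod 79)  [q = 13: ≢ 1 ✓]
Every test exponent gives a nontrivial residue, hence 68 generates the full group.

Yes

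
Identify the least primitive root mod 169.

2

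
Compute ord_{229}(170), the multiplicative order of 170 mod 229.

228

The order of 170 must divide φ(229) = 229 − 1 = 228 = 2^2 · 3 · 19.
Divisors of 228: 1, 2, 3, 4, 6, 12, 19, 38, 57, 76, 114, 228.
Test each divisor d:
170^1 ≡ 170 (mod 229)
170^2 ≡ 46 (mod 229)
170^3 ≡ 34 (mod 229)
170^4 ≡ 55 (mod 229)
170^6 ≡ 11 (mod 229)
170^12 ≡ 121 (mod 229)
170^19 ≡ 18 (mod 229)
170^38 ≡ 95 (mod 229)
170^57 ≡ 107 (mod 229)
170^76 ≡ 94 (mod 229)
170^114 ≡ 228 (mod 229)
170^228 ≡ 1 (mod 229) ✓
Hence ord(170) = 228.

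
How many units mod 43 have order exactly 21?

φ(43) = 43 − 1 = 42 = 2 · 3 · 7.
Since (Z/43Z)^× is cyclic of order 42, the number of elements of order d is φ(d) when d | 42 and 0 otherwise.
21 = 3 · 7 divides 42, and φ(21) = 12.

12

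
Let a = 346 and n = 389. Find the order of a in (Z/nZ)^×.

388

ord(346) | φ(389) = 389 − 1 = 388 = 2^2 · 97.
Divisors of 388: 1, 2, 4, 97, 194, 388.
Check 346^d mod 389 for each divisor in increasing order:
346^1 ≡ 346 (mod 389)
346^2 ≡ 293 (mod 389)
346^4 ≡ 269 (mod 389)
346^97 ≡ 274 (mod 389)
346^194 ≡ 388 (mod 389)
346^388 ≡ 1 (mod 389) ✓
The smallest such exponent is 388, so the order of 346 is 388.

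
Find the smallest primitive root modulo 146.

φ(146) = φ(2)·φ(73) = 1·72 = 72 = 2^3 · 3^2.
Test candidates g = 2, 3, … against the prime factors q ∈ {2, 3} of φ(146): g is a generator iff g^(72/q) ≢ 1 for every such q.
g = 2: gcd(2, 146) = 2 > 1, not a unit — skip.
g = 3: 3^36 ≡ 1 — hits 1, so not a primitive root.
g = 4: gcd(4, 146) = 2 > 1, not a unit — skip.
g = 5: 5^36 ≡ 145; 5^24 ≡ 81 — none is 1, so 5 is a primitive root.
Hence the least primitive root of 146 is 5.

5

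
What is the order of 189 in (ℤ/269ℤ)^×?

ord(189) | φ(269) = 269 − 1 = 268 = 2^2 · 67.
Divisors of 268: 1, 2, 4, 67, 134, 268.
Evaluate successive powers at the divisors of 268:
189^1 ≡ 189
189^2 ≡ 213
189^4 ≡ 177
189^67 ≡ 268
189^134 ≡ 1
Hence ord(189) = 134.

134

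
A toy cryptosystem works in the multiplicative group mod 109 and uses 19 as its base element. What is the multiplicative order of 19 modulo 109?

ord(19) | φ(109) = 109 − 1 = 108 = 2^2 · 3^3.
Divisors of 108: 1, 2, 3, 4, 6, 9, 12, 18, 27, 36, 54, 108.
Check 19^d mod 109 for each divisor in increasing order:
19^1 ≡ 19 (mod 109)
19^2 ≡ 34 (mod 109)
19^3 ≡ 101 (mod 109)
19^4 ≡ 66 (mod 109)
19^6 ≡ 64 (mod 109)
19^9 ≡ 33 (mod 109)
19^12 ≡ 63 (mod 109)
19^18 ≡ 108 (mod 109)
19^27 ≡ 76 (mod 109)
19^36 ≡ 1 (mod 109) ✓
The smallest such exponent is 36, so the order of 19 is 36.

36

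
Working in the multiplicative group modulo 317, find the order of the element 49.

79

Since 49 ∈ (Z/317Z)^×, its order divides φ(317) = 317 − 1 = 316 = 2^2 · 79.
Divisors of 316: 1, 2, 4, 79, 158, 316.
Check 49^d mod 317 for each divisor in increasing order:
49^1 ≡ 49 (mod 317)
49^2 ≡ 182 (mod 317)
49^4 ≡ 156 (mod 317)
49^79 ≡ 1 (mod 317) ✓
Hence ord(49) = 79.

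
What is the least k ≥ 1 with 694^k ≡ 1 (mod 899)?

The order of 694 must divide φ(899) = φ(29·31) = (29−1)·(31−1) = 28·30 = 840 = 2^3 · 3 · 5 · 7.
Divisors of 840: 1, 2, 3, 4, 5, 6, 7, 8, 10, 12, 14, 15, 20, 21, 24, 28, 30, 35, 40, 42, 56, 60, 70, 84, 105, 120, 140, 168, 210, 280, 420, 840.
Evaluate successive powers at the divisors of 840:
694^1 ≡ 694 (mod 899)
694^2 ≡ 671 (mod 899)
694^3 ≡ 891 (mod 899)
694^4 ≡ 741 (mod 899)
694^5 ≡ 26 (mod 899)
694^6 ≡ 64 (mod 899)
694^7 ≡ 365 (mod 899)
694^8 ≡ 691 (mod 899)
694^10 ≡ 676 (mod 899)
694^12 ≡ 500 (mod 899)
694^14 ≡ 173 (mod 899)
694^15 ≡ 495 (mod 899)
694^20 ≡ 284 (mod 899)
694^21 ≡ 215 (mod 899)
694^24 ≡ 78 (mod 899)
694^28 ≡ 262 (mod 899)
694^30 ≡ 497 (mod 899)
694^35 ≡ 336 (mod 899)
694^40 ≡ 645 (mod 899)
694^42 ≡ 376 (mod 899)
694^56 ≡ 320 (mod 899)
694^60 ≡ 683 (mod 899)
694^70 ≡ 521 (mod 899)
694^84 ≡ 233 (mod 899)
694^105 ≡ 650 (mod 899)
694^120 ≡ 807 (mod 899)
694^140 ≡ 842 (mod 899)
694^168 ≡ 349 (mod 899)
694^210 ≡ 869 (mod 899)
694^280 ≡ 552 (mod 899)
694^420 ≡ 1 (mod 899) ✓
The smallest such exponent is 420, so the order of 694 is 420.

420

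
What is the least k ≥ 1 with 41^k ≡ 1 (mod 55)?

ord(41) | φ(55) = φ(5·11) = (5−1)·(11−1) = 4·10 = 40 = 2^3 · 5.
Divisors of 40: 1, 2, 4, 5, 8, 10, 20, 40.
Check 41^d mod 55 for each divisor in increasing order:
41^1 ≡ 41 (mod 55)
41^2 ≡ 31 (mod 55)
41^4 ≡ 26 (mod 55)
41^5 ≡ 21 (mod 55)
41^8 ≡ 16 (mod 55)
41^10 ≡ 1 (mod 55) ✓
Therefore the multiplicative order of 41 modulo 55 is 10.

10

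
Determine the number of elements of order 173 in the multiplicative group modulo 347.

172

φ(347) = 347 − 1 = 346 = 2 · 173.
Since (Z/347Z)^× is cyclic of order 346, the number of elements of order d is φ(d) when d | 346 and 0 otherwise.
173 | 346, and φ(173) = 173 − 1 = 172.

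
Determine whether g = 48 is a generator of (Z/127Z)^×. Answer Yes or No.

Yes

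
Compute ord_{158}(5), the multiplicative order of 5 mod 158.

39

By Lagrange's theorem, ord_158(5) divides φ(158) = φ(2)·φ(79) = 1·78 = 78 = 2 · 3 · 13.
Divisors of 78: 1, 2, 3, 6, 13, 26, 39, 78.
Compute 5^d (mod 158) for the divisors d until we hit 1:
5^1 ≡ 5 (mod 158)
5^2 ≡ 25 (mod 158)
5^3 ≡ 125 (mod 158)
5^6 ≡ 141 (mod 158)
5^13 ≡ 23 (mod 158)
5^26 ≡ 55 (mod 158)
5^39 ≡ 1 (mod 158) ✓
Hence ord(5) = 39.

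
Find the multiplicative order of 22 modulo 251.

Since 22 ∈ (Z/251Z)^×, its order divides φ(251) = 251 − 1 = 250 = 2 · 5^3.
Divisors of 250: 1, 2, 5, 10, 25, 50, 125, 250.
Compute 22^d (mod 251) for the divisors d until we hit 1:
22^1 ≡ 22 (mod 251)
22^2 ≡ 233 (mod 251)
22^5 ≡ 100 (mod 251)
22^10 ≡ 211 (mod 251)
22^25 ≡ 113 (mod 251)
22^50 ≡ 219 (mod 251)
22^125 ≡ 1 (mod 251) ✓
Therefore the multiplicative order of 22 modulo 251 is 125.

125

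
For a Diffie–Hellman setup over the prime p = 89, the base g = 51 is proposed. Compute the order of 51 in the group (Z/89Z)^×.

88

ord(51) | φ(89) = 89 − 1 = 88 = 2^3 · 11.
Divisors of 88: 1, 2, 4, 8, 11, 22, 44, 88.
Test each divisor d:
51^1 ≡ 51 (mod 89)
51^2 ≡ 20 (mod 89)
51^4 ≡ 44 (mod 89)
51^8 ≡ 67 (mod 89)
51^11 ≡ 77 (mod 89)
51^22 ≡ 55 (mod 89)
51^44 ≡ 88 (mod 89)
51^88 ≡ 1 (mod 89) ✓
Therefore the multiplicative order of 51 modulo 89 is 88.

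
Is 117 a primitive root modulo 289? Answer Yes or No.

No

φ(289) = φ(17^2) = 17·(17−1) = 272 = 2^4 · 17.
Test 117^(272/q) mod 289 for each prime factor q of 272:
117^136 ≡ 1 (mod 289)  [q = 2: ≡ 1 ✗]
117^16 ≡ 137 (mod 289)  [q = 17: ≢ 1 ✓]
The check at q = 2 fails, so 117 generates a proper subgroup.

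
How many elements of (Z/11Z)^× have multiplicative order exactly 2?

1

φ(11) = 11 − 1 = 10 = 2 · 5.
(Z/11Z)^× is cyclic (|G| = 10); a cyclic group of order m has exactly φ(d) elements of each order d | m, and none otherwise.
2 | 10, and φ(2) = 2 − 1 = 1.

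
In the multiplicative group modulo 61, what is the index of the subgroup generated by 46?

ord(46) | φ(61) = 61 − 1 = 60 = 2^2 · 3 · 5.
Divisors of 60: 1, 2, 3, 4, 5, 6, 10, 12, 15, 20, 30, 60.
Evaluate successive powers at the divisors of 60:
46^1 ≡ 46
46^2 ≡ 42
46^3 ≡ 41
46^4 ≡ 56
46^5 ≡ 14
46^6 ≡ 34
46^10 ≡ 13
46^12 ≡ 58
46^15 ≡ 60
46^20 ≡ 47
46^30 ≡ 1
The order of 46 is 30, so the subgroup it generates has 30 elements.
Index = |(Z/61Z)^×| / |⟨46⟩| = 60 / 30 = 2.

2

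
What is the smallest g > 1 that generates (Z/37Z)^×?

2

φ(37) = 37 − 1 = 36 = 2^2 · 3^2.
g is a primitive root iff g^(36/q) ≢ 1 (mod 37) for each prime q ∈ {2, 3}.
g = 2: 2^18 ≡ 36; 2^12 ≡ 26 — none is 1, so 2 is a primitive root.
Hence the least primitive root of 37 is 2.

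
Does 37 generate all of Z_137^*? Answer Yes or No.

No

φ(137) = 137 − 1 = 136 = 2^3 · 17.
An element g generates (Z/137Z)^× iff g^(136/q) ≢ 1 (mod 137) for each prime q ∈ {2, 17}.
37^68 ≡ 1 (mod 137)  [q = 2: ≡ 1 ✗]
37^8 ≡ 1 (mod 137)  [q = 17: ≡ 1 ✗]
37^68 ≡ 1 shows ord(37) | 68, strictly less than φ(137); not a primitive root.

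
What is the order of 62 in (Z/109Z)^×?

The order of 62 must divide φ(109) = 109 − 1 = 108 = 2^2 · 3^3.
Divisors of 108: 1, 2, 3, 4, 6, 9, 12, 18, 27, 36, 54, 108.
Evaluate successive powers at the divisors of 108:
62^1 ≡ 62
62^2 ≡ 29
62^3 ≡ 54
62^4 ≡ 78
62^6 ≡ 82
62^9 ≡ 68
62^12 ≡ 75
62^18 ≡ 46
62^27 ≡ 76
62^36 ≡ 45
62^54 ≡ 108
62^108 ≡ 1
Therefore the multiplicative order of 62 modulo 109 is 108.

108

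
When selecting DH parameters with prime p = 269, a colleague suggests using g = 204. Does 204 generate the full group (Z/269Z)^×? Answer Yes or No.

No

φ(269) = 269 − 1 = 268 = 2^2 · 67.
It suffices to check that the order of 204 is not a proper divisor of 268: compute 204^(268/q) for q ∈ {2, 67}.
204^134 ≡ 1 (mod 269)  [q = 2: ≡ 1 ✗]
204^4 ≡ 54 (mod 269)  [q = 67: ≢ 1 ✓]
The check at q = 2 fails, so 204 generates a proper subgroup.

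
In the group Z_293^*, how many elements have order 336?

φ(293) = 293 − 1 = 292 = 2^2 · 73.
(Z/293Z)^× is cyclic (|G| = 292); a cyclic group of order m has exactly φ(d) elements of each order d | m, and none otherwise.
Since 336 ∤ 292, the count is 0.

0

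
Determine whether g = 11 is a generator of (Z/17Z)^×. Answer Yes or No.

Yes

φ(17) = 17 − 1 = 16 = 2^4.
It suffices to check that the order of 11 is not a proper divisor of 16: compute 11^(16/q) for q ∈ {2}.
11^8 ≡ 16 (mod 17)  [q = 2: ≢ 1 ✓]
None equal 1, so ord_17(11) = 16: 11 is a primitive root.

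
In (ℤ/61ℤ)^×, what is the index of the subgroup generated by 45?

2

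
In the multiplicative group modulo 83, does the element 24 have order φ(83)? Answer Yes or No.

Yes

φ(83) = 83 − 1 = 82 = 2 · 41.
Test 24^(82/q) mod 83 for each prime factor q of 82:
24^41 ≡ 82 (mod 83)  [q = 2: ≢ 1 ✓]
24^2 ≡ 78 (mod 83)  [q = 41: ≢ 1 ✓]
Every test exponent gives a nontrivial residue, hence 24 generates the full group.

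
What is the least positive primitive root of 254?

3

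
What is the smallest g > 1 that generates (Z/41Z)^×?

6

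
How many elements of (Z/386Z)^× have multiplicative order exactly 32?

16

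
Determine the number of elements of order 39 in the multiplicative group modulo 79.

24

φ(79) = 79 − 1 = 78 = 2 · 3 · 13.
(Z/79Z)^× is cyclic (|G| = 78); a cyclic group of order m has exactly φ(d) elements of each order d | m, and none otherwise.
39 = 3 · 13 divides 78, and φ(39) = 24.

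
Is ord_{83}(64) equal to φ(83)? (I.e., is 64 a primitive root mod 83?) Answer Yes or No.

φ(83) = 83 − 1 = 82 = 2 · 41.
Test 64^(82/q) mod 83 for each prime factor q of 82:
64^41 ≡ 1 (mod 83)  [q = 2: ≡ 1 ✗]
64^2 ≡ 29 (mod 83)  [q = 41: ≢ 1 ✓]
The check at q = 2 fails, so 64 generates a proper subgroup.

No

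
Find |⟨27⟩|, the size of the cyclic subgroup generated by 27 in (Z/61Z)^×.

10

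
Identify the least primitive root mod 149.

φ(149) = 149 − 1 = 148 = 2^2 · 37.
g is a primitive root iff g^(148/q) ≢ 1 (mod 149) for each prime q ∈ {2, 37}.
g = 2: 2^74 ≡ 148; 2^4 ≡ 16 — none is 1, so 2 is a primitive root.
So 2 is the smallest generator of (Z/149Z)^×.

2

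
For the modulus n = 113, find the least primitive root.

3

φ(113) = 113 − 1 = 112 = 2^4 · 7.
g is a primitive root iff g^(112/q) ≢ 1 (mod 113) for each prime q ∈ {2, 7}.
g = 2: 2^56 ≡ 1 — hits 1, so not a primitive root.
g = 3: 3^56 ≡ 112; 3^16 ≡ 49 — none is 1, so 3 is a primitive root.
The smallest primitive root modulo 113 is 3.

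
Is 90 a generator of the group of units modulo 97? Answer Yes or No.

Yes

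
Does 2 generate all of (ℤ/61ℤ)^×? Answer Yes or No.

Yes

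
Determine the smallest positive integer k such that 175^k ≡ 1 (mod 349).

348

ord(175) | φ(349) = 349 − 1 = 348 = 2^2 · 3 · 29.
Divisors of 348: 1, 2, 3, 4, 6, 12, 29, 58, 87, 116, 174, 348.
Compute 175^d (mod 349) for the divisors d until we hit 1:
175^1 ≡ 175 (mod 349)
175^2 ≡ 262 (mod 349)
175^3 ≡ 131 (mod 349)
175^4 ≡ 240 (mod 349)
175^6 ≡ 60 (mod 349)
175^12 ≡ 110 (mod 349)
175^29 ≡ 160 (mod 349)
175^58 ≡ 123 (mod 349)
175^87 ≡ 136 (mod 349)
175^116 ≡ 122 (mod 349)
175^174 ≡ 348 (mod 349)
175^348 ≡ 1 (mod 349) ✓
The smallest such exponent is 348, so the order of 175 is 348.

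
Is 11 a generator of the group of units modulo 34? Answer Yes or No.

Yes

φ(34) = φ(2)·φ(17) = 1·16 = 16 = 2^4.
Test 11^(16/q) mod 34 for each prime factor q of 16:
11^8 ≡ 33 (mod 34)  [q = 2: ≢ 1 ✓]
Every test exponent gives a nontrivial residue, hence 11 generates the full group.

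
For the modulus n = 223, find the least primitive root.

φ(223) = 223 − 1 = 222 = 2 · 3 · 37.
Test candidates g = 2, 3, … against the prime factors q ∈ {2, 3, 37} of φ(223): g is a generator iff g^(222/q) ≢ 1 for every such q.
g = 2: 2^111 ≡ 1 — hits 1, so not a primitive root.
g = 3: 3^111 ≡ 222; 3^74 ≡ 183; 3^6 ≡ 60 — none is 1, so 3 is a primitive root.
So 3 is the smallest generator of (Z/223Z)^×.

3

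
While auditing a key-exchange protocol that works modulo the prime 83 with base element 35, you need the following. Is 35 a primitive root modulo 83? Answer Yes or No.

Yes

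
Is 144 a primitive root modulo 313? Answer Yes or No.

φ(313) = 313 − 1 = 312 = 2^3 · 3 · 13.
144 is a primitive root mod 313 iff 144^(φ(313)/q) ≢ 1 for every prime q | φ(313), i.e. q ∈ {2, 3, 13}.
144^156 ≡ 1 (mod 313)  [q = 2: ≡ 1 ✗]
144^104 ≡ 98 (mod 313)  [q = 3: ≢ 1 ✓]
144^24 ≡ 234 (mod 313)  [q = 13: ≢ 1 ✓]
The check at q = 2 fails, so 144 generates a proper subgroup.

No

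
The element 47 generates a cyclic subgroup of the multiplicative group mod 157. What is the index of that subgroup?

ord(47) | φ(157) = 157 − 1 = 156 = 2^2 · 3 · 13.
Divisors of 156: 1, 2, 3, 4, 6, 12, 13, 26, 39, 52, 78, 156.
Check 47^d mod 157 for each divisor in increasing order:
47^1 ≡ 47 (mod 157)
47^2 ≡ 11 (mod 157)
47^3 ≡ 46 (mod 157)
47^4 ≡ 121 (mod 157)
47^6 ≡ 75 (mod 157)
47^12 ≡ 130 (mod 157)
47^13 ≡ 144 (mod 157)
47^26 ≡ 12 (mod 157)
47^39 ≡ 1 (mod 157) ✓
The order of 47 is 39, so the subgroup it generates has 39 elements.
[(Z/157Z)^× : ⟨47⟩] = 156/39 = 4.

4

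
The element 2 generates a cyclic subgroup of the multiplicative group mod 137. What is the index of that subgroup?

2

ord(2) | φ(137) = 137 − 1 = 136 = 2^3 · 17.
Divisors of 136: 1, 2, 4, 8, 17, 34, 68, 136.
Test each divisor d:
2^1 ≡ 2 (mod 137)
2^2 ≡ 4 (mod 137)
2^4 ≡ 16 (mod 137)
2^8 ≡ 119 (mod 137)
2^17 ≡ 100 (mod 137)
2^34 ≡ 136 (mod 137)
2^68 ≡ 1 (mod 137) ✓
So ord_137(2) = 68, hence |⟨2⟩| = 68.
[(Z/137Z)^× : ⟨2⟩] = 136/68 = 2.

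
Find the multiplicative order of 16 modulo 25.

5

ord(16) | φ(25) = φ(5^2) = 5·(5−1) = 20 = 2^2 · 5.
Divisors of 20: 1, 2, 4, 5, 10, 20.
Compute 16^d (mod 25) for the divisors d until we hit 1:
16^1 ≡ 16 (mod 25)
16^2 ≡ 6 (mod 25)
16^4 ≡ 11 (mod 25)
16^5 ≡ 1 (mod 25) ✓
Hence ord(16) = 5.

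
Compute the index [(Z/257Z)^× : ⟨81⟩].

4

Since 81 ∈ (Z/257Z)^×, its order divides φ(257) = 257 − 1 = 256 = 2^8.
Divisors of 256: 1, 2, 4, 8, 16, 32, 64, 128, 256.
Test each divisor d:
81^1 ≡ 81 (mod 257)
81^2 ≡ 136 (mod 257)
81^4 ≡ 249 (mod 257)
81^8 ≡ 64 (mod 257)
81^16 ≡ 241 (mod 257)
81^32 ≡ 256 (mod 257)
81^64 ≡ 1 (mod 257) ✓
The order of 81 is 64, so the subgroup it generates has 64 elements.
Index = |(Z/257Z)^×| / |⟨81⟩| = 256 / 64 = 4.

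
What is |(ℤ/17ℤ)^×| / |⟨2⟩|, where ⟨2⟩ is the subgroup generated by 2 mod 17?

2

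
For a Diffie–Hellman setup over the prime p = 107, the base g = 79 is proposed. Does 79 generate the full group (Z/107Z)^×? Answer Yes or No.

φ(107) = 107 − 1 = 106 = 2 · 53.
An element g generates (Z/107Z)^× iff g^(106/q) ≢ 1 (mod 107) for each prime q ∈ {2, 53}.
79^53 ≡ 1 (mod 107)  [q = 2: ≡ 1 ✗]
79^2 ≡ 35 (mod 107)  [q = 53: ≢ 1 ✓]
Since 79^53 ≡ 1, the order of 79 divides 53 < 106, so 79 is not a primitive root.

No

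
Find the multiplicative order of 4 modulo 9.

3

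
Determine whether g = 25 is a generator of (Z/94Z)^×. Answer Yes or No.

No

φ(94) = φ(2)·φ(47) = 1·46 = 46 = 2 · 23.
Test 25^(46/q) mod 94 for each prime factor q of 46:
25^23 ≡ 1 (mod 94)  [q = 2: ≡ 1 ✗]
25^2 ≡ 61 (mod 94)  [q = 23: ≢ 1 ✓]
Since 25^23 ≡ 1, the order of 25 divides 23 < 46, so 25 is not a primitive root.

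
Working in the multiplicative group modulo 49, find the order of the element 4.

21

ord(4) | φ(49) = φ(7^2) = 7·(7−1) = 42 = 2 · 3 · 7.
Divisors of 42: 1, 2, 3, 6, 7, 14, 21, 42.
Check 4^d mod 49 for each divisor in increasing order:
4^1 ≡ 4
4^2 ≡ 16
4^3 ≡ 15
4^6 ≡ 29
4^7 ≡ 18
4^14 ≡ 30
4^21 ≡ 1
Therefore the multiplicative order of 4 modulo 49 is 21.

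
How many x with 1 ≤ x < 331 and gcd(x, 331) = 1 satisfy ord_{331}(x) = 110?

40

φ(331) = 331 − 1 = 330 = 2 · 3 · 5 · 11.
(Z/331Z)^× is cyclic (|G| = 330); a cyclic group of order m has exactly φ(d) elements of each order d | m, and none otherwise.
110 = 2 · 5 · 11 divides 330, and φ(110) = 40.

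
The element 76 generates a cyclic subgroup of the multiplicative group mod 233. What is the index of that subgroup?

8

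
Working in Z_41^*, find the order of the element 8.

20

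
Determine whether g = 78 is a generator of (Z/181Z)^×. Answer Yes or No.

Yes

φ(181) = 181 − 1 = 180 = 2^2 · 3^2 · 5.
It suffices to check that the order of 78 is not a proper divisor of 180: compute 78^(180/q) for q ∈ {2, 3, 5}.
78^90 ≡ 180 (mod 181)  [q = 2: ≢ 1 ✓]
78^60 ≡ 132 (mod 181)  [q = 3: ≢ 1 ✓]
78^36 ≡ 59 (mod 181)  [q = 5: ≢ 1 ✓]
All checks pass, so 78 has order 180 and is a primitive root modulo 181.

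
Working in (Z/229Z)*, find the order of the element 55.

By Lagrange's theorem, ord_229(55) divides φ(229) = 229 − 1 = 228 = 2^2 · 3 · 19.
Divisors of 228: 1, 2, 3, 4, 6, 12, 19, 38, 57, 76, 114, 228.
Compute 55^d (mod 229) for the divisors d until we hit 1:
55^1 ≡ 55 (mod 229)
55^2 ≡ 48 (mod 229)
55^3 ≡ 121 (mod 229)
55^4 ≡ 14 (mod 229)
55^6 ≡ 214 (mod 229)
55^12 ≡ 225 (mod 229)
55^19 ≡ 94 (mod 229)
55^38 ≡ 134 (mod 229)
55^57 ≡ 1 (mod 229) ✓
So ord_229(55) = 57.

57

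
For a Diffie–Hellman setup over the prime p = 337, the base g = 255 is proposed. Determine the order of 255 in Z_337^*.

By Lagrange's theorem, ord_337(255) divides φ(337) = 337 − 1 = 336 = 2^4 · 3 · 7.
Divisors of 336: 1, 2, 3, 4, 6, 7, 8, 12, 14, 16, 21, 24, 28, 42, 48, 56, 84, 112, 168, 336.
Evaluate successive powers at the divisors of 336:
255^1 ≡ 255 (mod 337)
255^2 ≡ 321 (mod 337)
255^3 ≡ 301 (mod 337)
255^4 ≡ 256 (mod 337)
255^6 ≡ 285 (mod 337)
255^7 ≡ 220 (mod 337)
255^8 ≡ 158 (mod 337)
255^12 ≡ 8 (mod 337)
255^14 ≡ 209 (mod 337)
255^16 ≡ 26 (mod 337)
255^21 ≡ 148 (mod 337)
255^24 ≡ 64 (mod 337)
255^28 ≡ 208 (mod 337)
255^42 ≡ 336 (mod 337)
255^48 ≡ 52 (mod 337)
255^56 ≡ 128 (mod 337)
255^84 ≡ 1 (mod 337) ✓
Therefore the multiplicative order of 255 modulo 337 is 84.

84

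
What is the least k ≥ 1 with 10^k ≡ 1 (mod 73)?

The order of 10 must divide φ(73) = 73 − 1 = 72 = 2^3 · 3^2.
Divisors of 72: 1, 2, 3, 4, 6, 8, 9, 12, 18, 24, 36, 72.
Check 10^d mod 73 for each divisor in increasing order:
10^1 ≡ 10 (mod 73)
10^2 ≡ 27 (mod 73)
10^3 ≡ 51 (mod 73)
10^4 ≡ 72 (mod 73)
10^6 ≡ 46 (mod 73)
10^8 ≡ 1 (mod 73) ✓
So ord_73(10) = 8.

8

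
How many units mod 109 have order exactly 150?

0

φ(109) = 109 − 1 = 108 = 2^2 · 3^3.
In a cyclic group of order 108, there are φ(d) elements of order d for each divisor d of 108, and zero for non-divisors.
150 does not divide 108, so no element of (Z/109Z)^× has order 150.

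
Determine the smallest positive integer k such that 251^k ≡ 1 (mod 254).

63

ord(251) | φ(254) = φ(2)·φ(127) = 1·126 = 126 = 2 · 3^2 · 7.
Divisors of 126: 1, 2, 3, 6, 7, 9, 14, 18, 21, 42, 63, 126.
Test each divisor d:
251^1 ≡ 251 (mod 254)
251^2 ≡ 9 (mod 254)
251^3 ≡ 227 (mod 254)
251^6 ≡ 221 (mod 254)
251^7 ≡ 99 (mod 254)
251^9 ≡ 129 (mod 254)
251^14 ≡ 149 (mod 254)
251^18 ≡ 131 (mod 254)
251^21 ≡ 19 (mod 254)
251^42 ≡ 107 (mod 254)
251^63 ≡ 1 (mod 254) ✓
Hence ord(251) = 63.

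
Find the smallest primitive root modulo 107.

2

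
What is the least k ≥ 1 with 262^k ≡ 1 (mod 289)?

272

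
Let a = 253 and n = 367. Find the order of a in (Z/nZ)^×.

Since 253 ∈ (Z/367Z)^×, its order divides φ(367) = 367 − 1 = 366 = 2 · 3 · 61.
Divisors of 366: 1, 2, 3, 6, 61, 122, 183, 366.
Test each divisor d:
253^1 ≡ 253
253^2 ≡ 151
253^3 ≡ 35
253^6 ≡ 124
253^61 ≡ 366
253^122 ≡ 1
Therefore the multiplicative order of 253 modulo 367 is 122.

122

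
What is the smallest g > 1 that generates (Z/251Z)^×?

6

φ(251) = 251 − 1 = 250 = 2 · 5^3.
g is a primitive root iff g^(250/q) ≢ 1 (mod 251) for each prime q ∈ {2, 5}.
g = 2: 2^125 ≡ 250; 2^50 ≡ 1 — hits 1, so not a primitive root.
g = 3: 3^125 ≡ 1 — hits 1, so not a primitive root.
g = 4: 4^125 ≡ 1 — hits 1, so not a primitive root.
g = 5: 5^125 ≡ 1 — hits 1, so not a primitive root.
g = 6: 6^125 ≡ 250; 6^50 ≡ 219 — none is 1, so 6 is a primitive root.
Hence the least primitive root of 251 is 6.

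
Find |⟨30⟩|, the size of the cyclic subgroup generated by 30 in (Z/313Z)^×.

104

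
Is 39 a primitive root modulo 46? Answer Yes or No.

No

φ(46) = φ(2)·φ(23) = 1·22 = 22 = 2 · 11.
39 is a primitive root mod 46 iff 39^(φ(46)/q) ≢ 1 for every prime q | φ(46), i.e. q ∈ {2, 11}.
39^11 ≡ 1 (mod 46)  [q = 2: ≡ 1 ✗]
39^2 ≡ 3 (mod 46)  [q = 11: ≢ 1 ✓]
The check at q = 2 fails, so 39 generates a proper subgroup.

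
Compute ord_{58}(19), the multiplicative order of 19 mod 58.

28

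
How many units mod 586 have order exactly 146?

72

φ(586) = φ(2)·φ(293) = 1·292 = 292 = 2^2 · 73.
Since (Z/586Z)^× is cyclic of order 292, the number of elements of order d is φ(d) when d | 292 and 0 otherwise.
146 = 2 · 73 divides 292, and φ(146) = 72.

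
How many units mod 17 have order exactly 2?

φ(17) = 17 − 1 = 16 = 2^4.
(Z/17Z)^× is cyclic (|G| = 16); a cyclic group of order m has exactly φ(d) elements of each order d | m, and none otherwise.
2 | 16, and φ(2) = 2 − 1 = 1.

1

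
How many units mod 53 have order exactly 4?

φ(53) = 53 − 1 = 52 = 2^2 · 13.
(Z/53Z)^× is cyclic (|G| = 52); a cyclic group of order m has exactly φ(d) elements of each order d | m, and none otherwise.
4 = 2^2 divides 52, and φ(4) = 2.

2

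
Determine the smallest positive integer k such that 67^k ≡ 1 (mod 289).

34

The order of 67 must divide φ(289) = φ(17^2) = 17·(17−1) = 272 = 2^4 · 17.
Divisors of 272: 1, 2, 4, 8, 16, 17, 34, 68, 136, 272.
Compute 67^d (mod 289) for the divisors d until we hit 1:
67^1 ≡ 67 (mod 289)
67^2 ≡ 154 (mod 289)
67^4 ≡ 18 (mod 289)
67^8 ≡ 35 (mod 289)
67^16 ≡ 69 (mod 289)
67^17 ≡ 288 (mod 289)
67^34 ≡ 1 (mod 289) ✓
Hence ord(67) = 34.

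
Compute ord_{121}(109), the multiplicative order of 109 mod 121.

Since 109 ∈ (Z/121Z)^×, its order divides φ(121) = φ(11^2) = 11·(11−1) = 110 = 2 · 5 · 11.
Divisors of 110: 1, 2, 5, 10, 11, 22, 55, 110.
Evaluate successive powers at the divisors of 110:
109^1 ≡ 109 (mod 121)
109^2 ≡ 23 (mod 121)
109^5 ≡ 65 (mod 121)
109^10 ≡ 111 (mod 121)
109^11 ≡ 120 (mod 121)
109^22 ≡ 1 (mod 121) ✓
Therefore the multiplicative order of 109 modulo 121 is 22.

22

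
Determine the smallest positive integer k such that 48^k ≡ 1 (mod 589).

90

By Lagrange's theorem, ord_589(48) divides φ(589) = φ(19·31) = (19−1)·(31−1) = 18·30 = 540 = 2^2 · 3^3 · 5.
Divisors of 540: 1, 2, 3, 4, 5, 6, 9, 10, 12, 15, 18, 20, 27, 30, 36, 45, 54, 60, 90, 108, 135, 180, 270, 540.
Compute 48^d (mod 589) for the divisors d until we hit 1:
48^1 ≡ 48
48^2 ≡ 537
48^3 ≡ 449
48^4 ≡ 348
48^5 ≡ 212
48^6 ≡ 163
48^9 ≡ 151
48^10 ≡ 180
48^12 ≡ 64
48^15 ≡ 464
48^18 ≡ 419
48^20 ≡ 5
48^27 ≡ 246
48^30 ≡ 311
48^36 ≡ 39
48^45 ≡ 588
48^54 ≡ 438
48^60 ≡ 125
48^90 ≡ 1
The smallest such exponent is 90, so the order of 48 is 90.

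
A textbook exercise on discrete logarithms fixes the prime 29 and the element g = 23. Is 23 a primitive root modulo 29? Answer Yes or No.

φ(29) = 29 − 1 = 28 = 2^2 · 7.
Test 23^(28/q) mod 29 for each prime factor q of 28:
23^14 ≡ 1 (mod 29)  [q = 2: ≡ 1 ✗]
23^4 ≡ 20 (mod 29)  [q = 7: ≢ 1 ✓]
23^14 ≡ 1 shows ord(23) | 14, strictly less than φ(29); not a primitive root.

No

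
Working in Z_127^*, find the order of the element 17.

63

The order of 17 must divide φ(127) = 127 − 1 = 126 = 2 · 3^2 · 7.
Divisors of 126: 1, 2, 3, 6, 7, 9, 14, 18, 21, 42, 63, 126.
Compute 17^d (mod 127) for the divisors d until we hit 1:
17^1 ≡ 17
17^2 ≡ 35
17^3 ≡ 87
17^6 ≡ 76
17^7 ≡ 22
17^9 ≡ 8
17^14 ≡ 103
17^18 ≡ 64
17^21 ≡ 107
17^42 ≡ 19
17^63 ≡ 1
The smallest such exponent is 63, so the order of 17 is 63.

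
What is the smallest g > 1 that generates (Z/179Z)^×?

2

φ(179) = 179 − 1 = 178 = 2 · 89.
Test candidates g = 2, 3, … against the prime factors q ∈ {2, 89} of φ(179): g is a generator iff g^(178/q) ≢ 1 for every such q.
g = 2: 2^89 ≡ 178; 2^2 ≡ 4 — none is 1, so 2 is a primitive root.
The smallest primitive root modulo 179 is 2.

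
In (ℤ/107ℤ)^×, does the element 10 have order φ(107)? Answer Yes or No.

φ(107) = 107 − 1 = 106 = 2 · 53.
It suffices to check that the order of 10 is not a proper divisor of 106: compute 10^(106/q) for q ∈ {2, 53}.
10^53 ≡ 1 (mod 107)  [q = 2: ≡ 1 ✗]
10^2 ≡ 100 (mod 107)  [q = 53: ≢ 1 ✓]
10^53 ≡ 1 shows ord(10) | 53, strictly less than φ(107); not a primitive root.

No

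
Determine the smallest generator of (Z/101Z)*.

φ(101) = 101 − 1 = 100 = 2^2 · 5^2.
Test candidates g = 2, 3, … against the prime factors q ∈ {2, 5} of φ(101): g is a generator iff g^(100/q) ≢ 1 for every such q.
g = 2: 2^50 ≡ 100; 2^20 ≡ 95 — none is 1, so 2 is a primitive root.
The smallest primitive root modulo 101 is 2.

2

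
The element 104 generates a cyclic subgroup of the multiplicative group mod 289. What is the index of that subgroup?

2

ord(104) | φ(289) = φ(17^2) = 17·(17−1) = 272 = 2^4 · 17.
Divisors of 272: 1, 2, 4, 8, 16, 17, 34, 68, 136, 272.
Check 104^d mod 289 for each divisor in increasing order:
104^1 ≡ 104 (mod 289)
104^2 ≡ 123 (mod 289)
104^4 ≡ 101 (mod 289)
104^8 ≡ 86 (mod 289)
104^16 ≡ 171 (mod 289)
104^17 ≡ 155 (mod 289)
104^34 ≡ 38 (mod 289)
104^68 ≡ 288 (mod 289)
104^136 ≡ 1 (mod 289) ✓
So ord_289(104) = 136, hence |⟨104⟩| = 136.
Index = |(Z/289Z)^×| / |⟨104⟩| = 272 / 136 = 2.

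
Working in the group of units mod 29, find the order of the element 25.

By Lagrange's theorem, ord_29(25) divides φ(29) = 29 − 1 = 28 = 2^2 · 7.
Divisors of 28: 1, 2, 4, 7, 14, 28.
Test each divisor d:
25^1 ≡ 25 (mod 29)
25^2 ≡ 16 (mod 29)
25^4 ≡ 24 (mod 29)
25^7 ≡ 1 (mod 29) ✓
The smallest such exponent is 7, so the order of 25 is 7.

7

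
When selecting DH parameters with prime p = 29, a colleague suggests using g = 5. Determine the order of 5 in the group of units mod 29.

The order of 5 must divide φ(29) = 29 − 1 = 28 = 2^2 · 7.
Divisors of 28: 1, 2, 4, 7, 14, 28.
Test each divisor d:
5^1 ≡ 5 (mod 29)
5^2 ≡ 25 (mod 29)
5^4 ≡ 16 (mod 29)
5^7 ≡ 28 (mod 29)
5^14 ≡ 1 (mod 29) ✓
Hence ord(5) = 14.

14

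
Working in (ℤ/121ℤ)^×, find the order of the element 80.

Since 80 ∈ (Z/121Z)^×, its order divides φ(121) = φ(11^2) = 11·(11−1) = 110 = 2 · 5 · 11.
Divisors of 110: 1, 2, 5, 10, 11, 22, 55, 110.
Check 80^d mod 121 for each divisor in increasing order:
80^1 ≡ 80 (mod 121)
80^2 ≡ 108 (mod 121)
80^5 ≡ 89 (mod 121)
80^10 ≡ 56 (mod 121)
80^11 ≡ 3 (mod 121)
80^22 ≡ 9 (mod 121)
80^55 ≡ 1 (mod 121) ✓
So ord_121(80) = 55.

55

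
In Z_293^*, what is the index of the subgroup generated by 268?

4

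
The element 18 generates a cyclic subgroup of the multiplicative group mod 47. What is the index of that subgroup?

2

By Lagrange's theorem, ord_47(18) divides φ(47) = 47 − 1 = 46 = 2 · 23.
Divisors of 46: 1, 2, 23, 46.
Test each divisor d:
18^1 ≡ 18 (mod 47)
18^2 ≡ 42 (mod 47)
18^23 ≡ 1 (mod 47) ✓
So ord_47(18) = 23, hence |⟨18⟩| = 23.
The index is φ(47) / ord(18) = 46 / 23 = 2.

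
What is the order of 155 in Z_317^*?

316

By Lagrange's theorem, ord_317(155) divides φ(317) = 317 − 1 = 316 = 2^2 · 79.
Divisors of 316: 1, 2, 4, 79, 158, 316.
Check 155^d mod 317 for each divisor in increasing order:
155^1 ≡ 155 (mod 317)
155^2 ≡ 250 (mod 317)
155^4 ≡ 51 (mod 317)
155^79 ≡ 114 (mod 317)
155^158 ≡ 316 (mod 317)
155^316 ≡ 1 (mod 317) ✓
Therefore the multiplicative order of 155 modulo 317 is 316.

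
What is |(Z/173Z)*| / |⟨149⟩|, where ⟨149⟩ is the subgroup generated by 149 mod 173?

By Lagrange's theorem, ord_173(149) divides φ(173) = 173 − 1 = 172 = 2^2 · 43.
Divisors of 172: 1, 2, 4, 43, 86, 172.
Check 149^d mod 173 for each divisor in increasing order:
149^1 ≡ 149
149^2 ≡ 57
149^4 ≡ 135
149^43 ≡ 1
The order of 149 is 43, so the subgroup it generates has 43 elements.
[(Z/173Z)^× : ⟨149⟩] = 172/43 = 4.

4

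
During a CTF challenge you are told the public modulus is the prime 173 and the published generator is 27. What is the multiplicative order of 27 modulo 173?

172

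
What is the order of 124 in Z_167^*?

The order of 124 must divide φ(167) = 167 − 1 = 166 = 2 · 83.
Divisors of 166: 1, 2, 83, 166.
Test each divisor d:
124^1 ≡ 124
124^2 ≡ 12
124^83 ≡ 1
Therefore the multiplicative order of 124 modulo 167 is 83.

83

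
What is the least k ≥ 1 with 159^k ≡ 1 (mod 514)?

By Lagrange's theorem, ord_514(159) divides φ(514) = φ(2)·φ(257) = 1·256 = 256 = 2^8.
Divisors of 256: 1, 2, 4, 8, 16, 32, 64, 128, 256.
Evaluate successive powers at the divisors of 256:
159^1 ≡ 159
159^2 ≡ 95
159^4 ≡ 287
159^8 ≡ 129
159^16 ≡ 193
159^32 ≡ 241
159^64 ≡ 513
159^128 ≡ 1
Therefore the multiplicative order of 159 modulo 514 is 128.

128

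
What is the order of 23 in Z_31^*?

Since 23 ∈ (Z/31Z)^×, its order divides φ(31) = 31 − 1 = 30 = 2 · 3 · 5.
Divisors of 30: 1, 2, 3, 5, 6, 10, 15, 30.
Compute 23^d (mod 31) for the divisors d until we hit 1:
23^1 ≡ 23 (mod 31)
23^2 ≡ 2 (mod 31)
23^3 ≡ 15 (mod 31)
23^5 ≡ 30 (mod 31)
23^6 ≡ 8 (mod 31)
23^10 ≡ 1 (mod 31) ✓
Hence ord(23) = 10.

10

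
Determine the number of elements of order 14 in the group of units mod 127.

6

φ(127) = 127 − 1 = 126 = 2 · 3^2 · 7.
In a cyclic group of order 126, there are φ(d) elements of order d for each divisor d of 126, and zero for non-divisors.
14 = 2 · 7 divides 126, and φ(14) = 6.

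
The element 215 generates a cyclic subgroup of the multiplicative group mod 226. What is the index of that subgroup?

2

The order of 215 must divide φ(226) = φ(2)·φ(113) = 1·112 = 112 = 2^4 · 7.
Divisors of 112: 1, 2, 4, 7, 8, 14, 16, 28, 56, 112.
Test each divisor d:
215^1 ≡ 215 (mod 226)
215^2 ≡ 121 (mod 226)
215^4 ≡ 177 (mod 226)
215^7 ≡ 131 (mod 226)
215^8 ≡ 141 (mod 226)
215^14 ≡ 211 (mod 226)
215^16 ≡ 219 (mod 226)
215^28 ≡ 225 (mod 226)
215^56 ≡ 1 (mod 226) ✓
The order of 215 is 56, so the subgroup it generates has 56 elements.
The index is φ(226) / ord(215) = 112 / 56 = 2.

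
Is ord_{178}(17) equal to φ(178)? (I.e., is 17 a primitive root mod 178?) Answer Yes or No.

No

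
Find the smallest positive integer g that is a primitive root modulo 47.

5

φ(47) = 47 − 1 = 46 = 2 · 23.
g is a primitive root iff g^(46/q) ≢ 1 (mod 47) for each prime q ∈ {2, 23}.
g = 2: 2^23 ≡ 1 — hits 1, so not a primitive root.
g = 3: 3^23 ≡ 1 — hits 1, so not a primitive root.
g = 4: 4^23 ≡ 1 — hits 1, so not a primitive root.
g = 5: 5^23 ≡ 46; 5^2 ≡ 25 — none is 1, so 5 is a primitive root.
So 5 is the smallest generator of (Z/47Z)^×.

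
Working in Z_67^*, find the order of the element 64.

The order of 64 must divide φ(67) = 67 − 1 = 66 = 2 · 3 · 11.
Divisors of 66: 1, 2, 3, 6, 11, 22, 33, 66.
Compute 64^d (mod 67) for the divisors d until we hit 1:
64^1 ≡ 64 (mod 67)
64^2 ≡ 9 (mod 67)
64^3 ≡ 40 (mod 67)
64^6 ≡ 59 (mod 67)
64^11 ≡ 1 (mod 67) ✓
Therefore the multiplicative order of 64 modulo 67 is 11.

11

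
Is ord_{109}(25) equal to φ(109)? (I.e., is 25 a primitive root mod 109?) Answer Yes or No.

φ(109) = 109 − 1 = 108 = 2^2 · 3^3.
25 is a primitive root mod 109 iff 25^(φ(109)/q) ≢ 1 for every prime q | φ(109), i.e. q ∈ {2, 3}.
25^54 ≡ 1 (mod 109)  [q = 2: ≡ 1 ✗]
25^36 ≡ 45 (mod 109)  [q = 3: ≢ 1 ✓]
The check at q = 2 fails, so 25 generates a proper subgroup.

No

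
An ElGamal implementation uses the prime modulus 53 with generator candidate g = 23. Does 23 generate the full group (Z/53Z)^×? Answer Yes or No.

φ(53) = 53 − 1 = 52 = 2^2 · 13.
It suffices to check that the order of 23 is not a proper divisor of 52: compute 23^(52/q) for q ∈ {2, 13}.
23^26 ≡ 52 (mod 53)  [q = 2: ≢ 1 ✓]
23^4 ≡ 1 (mod 53)  [q = 13: ≡ 1 ✗]
23^4 ≡ 1 shows ord(23) | 4, strictly less than φ(53); not a primitive root.

No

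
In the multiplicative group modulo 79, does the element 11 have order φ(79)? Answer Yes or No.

φ(79) = 79 − 1 = 78 = 2 · 3 · 13.
11 is a primitive root mod 79 iff 11^(φ(79)/q) ≢ 1 for every prime q | φ(79), i.e. q ∈ {2, 3, 13}.
11^39 ≡ 1 (mod 79)  [q = 2: ≡ 1 ✗]
11^26 ≡ 55 (mod 79)  [q = 3: ≢ 1 ✓]
11^6 ≡ 65 (mod 79)  [q = 13: ≢ 1 ✓]
The check at q = 2 fails, so 11 generates a proper subgroup.

No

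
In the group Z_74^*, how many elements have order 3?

φ(74) = φ(2)·φ(37) = 1·36 = 36 = 2^2 · 3^2.
Since (Z/74Z)^× is cyclic of order 36, the number of elements of order d is φ(d) when d | 36 and 0 otherwise.
3 | 36, and φ(3) = 3 − 1 = 2.

2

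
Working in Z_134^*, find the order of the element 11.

66

By Lagrange's theorem, ord_134(11) divides φ(134) = φ(2)·φ(67) = 1·66 = 66 = 2 · 3 · 11.
Divisors of 66: 1, 2, 3, 6, 11, 22, 33, 66.
Check 11^d mod 134 for each divisor in increasing order:
11^1 ≡ 11
11^2 ≡ 121
11^3 ≡ 125
11^6 ≡ 81
11^11 ≡ 97
11^22 ≡ 29
11^33 ≡ 133
11^66 ≡ 1
The smallest such exponent is 66, so the order of 11 is 66.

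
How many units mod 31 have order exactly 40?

0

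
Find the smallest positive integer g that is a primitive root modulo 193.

φ(193) = 193 − 1 = 192 = 2^6 · 3.
Test candidates g = 2, 3, … against the prime factors q ∈ {2, 3} of φ(193): g is a generator iff g^(192/q) ≢ 1 for every such q.
g = 2: 2^96 ≡ 1 — hits 1, so not a primitive root.
g = 3: 3^96 ≡ 1 — hits 1, so not a primitive root.
g = 4: 4^96 ≡ 1 — hits 1, so not a primitive root.
g = 5: 5^96 ≡ 192; 5^64 ≡ 84 — none is 1, so 5 is a primitive root.
So 5 is the smallest generator of (Z/193Z)^×.

5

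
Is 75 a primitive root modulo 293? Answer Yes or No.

Yes

φ(293) = 293 − 1 = 292 = 2^2 · 73.
75 is a primitive root mod 293 iff 75^(φ(293)/q) ≢ 1 for every prime q | φ(293), i.e. q ∈ {2, 73}.
75^146 ≡ 292 (mod 293)  [q = 2: ≢ 1 ✓]
75^4 ≡ 141 (mod 293)  [q = 73: ≢ 1 ✓]
Every test exponent gives a nontrivial residue, hence 75 generates the full group.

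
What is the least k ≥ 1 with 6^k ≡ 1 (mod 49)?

ord(6) | φ(49) = φ(7^2) = 7·(7−1) = 42 = 2 · 3 · 7.
Divisors of 42: 1, 2, 3, 6, 7, 14, 21, 42.
Test each divisor d:
6^1 ≡ 6 (mod 49)
6^2 ≡ 36 (mod 49)
6^3 ≡ 20 (mod 49)
6^6 ≡ 8 (mod 49)
6^7 ≡ 48 (mod 49)
6^14 ≡ 1 (mod 49) ✓
The smallest such exponent is 14, so the order of 6 is 14.

14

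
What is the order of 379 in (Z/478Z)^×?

The order of 379 must divide φ(478) = φ(2)·φ(239) = 1·238 = 238 = 2 · 7 · 17.
Divisors of 238: 1, 2, 7, 14, 17, 34, 119, 238.
Compute 379^d (mod 478) for the divisors d until we hit 1:
379^1 ≡ 379
379^2 ≡ 241
379^7 ≡ 403
379^14 ≡ 367
379^17 ≡ 229
379^34 ≡ 339
379^119 ≡ 477
379^238 ≡ 1
The smallest such exponent is 238, so the order of 379 is 238.

238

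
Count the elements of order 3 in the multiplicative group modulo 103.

φ(103) = 103 − 1 = 102 = 2 · 3 · 17.
Since (Z/103Z)^× is cyclic of order 102, the number of elements of order d is φ(d) when d | 102 and 0 otherwise.
3 | 102, and φ(3) = 3 − 1 = 2.

2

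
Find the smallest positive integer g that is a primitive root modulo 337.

10

φ(337) = 337 − 1 = 336 = 2^4 · 3 · 7.
g is a primitive root iff g^(336/q) ≢ 1 (mod 337) for each prime q ∈ {2, 3, 7}.
g = 2: 2^168 ≡ 1 — hits 1, so not a primitive root.
g = 3: 3^168 ≡ 1 — hits 1, so not a primitive root.
g = 4: 4^168 ≡ 1 — hits 1, so not a primitive root.
g = 5: 5^168 ≡ 336; 5^112 ≡ 1 — hits 1, so not a primitive root.
g = 6: 6^168 ≡ 1 — hits 1, so not a primitive root.
g = 7: 7^168 ≡ 1 — hits 1, so not a primitive root.
g = 8: 8^168 ≡ 1 — hits 1, so not a primitive root.
g = 9: 9^168 ≡ 1 — hits 1, so not a primitive root.
g = 10: 10^168 ≡ 336; 10^112 ≡ 128; 10^48 ≡ 175 — none is 1, so 10 is a primitive root.
So 10 is the smallest generator of (Z/337Z)^×.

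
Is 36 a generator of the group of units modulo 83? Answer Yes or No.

No

φ(83) = 83 − 1 = 82 = 2 · 41.
It suffices to check that the order of 36 is not a proper divisor of 82: compute 36^(82/q) for q ∈ {2, 41}.
36^41 ≡ 1 (mod 83)  [q = 2: ≡ 1 ✗]
36^2 ≡ 51 (mod 83)  [q = 41: ≢ 1 ✓]
36^41 ≡ 1 shows ord(36) | 41, strictly less than φ(83); not a primitive root.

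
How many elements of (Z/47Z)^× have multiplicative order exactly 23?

φ(47) = 47 − 1 = 46 = 2 · 23.
(Z/47Z)^× is cyclic (|G| = 46); a cyclic group of order m has exactly φ(d) elements of each order d | m, and none otherwise.
23 | 46, and φ(23) = 23 − 1 = 22.

22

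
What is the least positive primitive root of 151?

6

φ(151) = 151 − 1 = 150 = 2 · 3 · 5^2.
g is a primitive root iff g^(150/q) ≢ 1 (mod 151) for each prime q ∈ {2, 3, 5}.
g = 2: 2^75 ≡ 1 — hits 1, so not a primitive root.
g = 3: 3^75 ≡ 150; 3^50 ≡ 1 — hits 1, so not a primitive root.
g = 4: 4^75 ≡ 1 — hits 1, so not a primitive root.
g = 5: 5^75 ≡ 1 — hits 1, so not a primitive root.
g = 6: 6^75 ≡ 150; 6^50 ≡ 32; 6^30 ≡ 59 — none is 1, so 6 is a primitive root.
Hence the least primitive root of 151 is 6.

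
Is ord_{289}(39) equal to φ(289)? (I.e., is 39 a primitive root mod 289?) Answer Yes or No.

φ(289) = φ(17^2) = 17·(17−1) = 272 = 2^4 · 17.
Test 39^(272/q) mod 289 for each prime factor q of 272:
39^136 ≡ 288 (mod 289)  [q = 2: ≢ 1 ✓]
39^16 ≡ 256 (mod 289)  [q = 17: ≢ 1 ✓]
All checks pass, so 39 has order 272 and is a primitive root modulo 289.

Yes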